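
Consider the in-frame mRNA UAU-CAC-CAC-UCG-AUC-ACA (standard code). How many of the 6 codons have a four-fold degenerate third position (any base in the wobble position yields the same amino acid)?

Codon 1 UAU (Tyr): third position 2-fold.
Codon 2 CAC (His): third position 2-fold.
Codon 3 CAC (His): third position 2-fold.
Codon 4 UCG (Ser): third position 4-fold.
Codon 5 AUC (Ile): third position 3-fold.
Codon 6 ACA (Thr): third position 4-fold.
Four-fold degenerate third positions: 2.

2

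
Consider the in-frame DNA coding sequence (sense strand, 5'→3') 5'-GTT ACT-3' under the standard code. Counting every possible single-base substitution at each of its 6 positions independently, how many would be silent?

Codon 1 (GTT, Val): 3 synonymous substitutions.
Codon 2 (ACT, Thr): 3 synonymous substitutions.
Total: 3 + 3 = 6.

6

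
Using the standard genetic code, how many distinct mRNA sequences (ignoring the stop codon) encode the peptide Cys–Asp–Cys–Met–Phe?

Cys: 2 codons.
Asp: 2 codons.
Cys: 2 codons.
Met: 1 codon.
Phe: 2 codons.
2 × 2 × 2 × 1 × 2 = 16.

16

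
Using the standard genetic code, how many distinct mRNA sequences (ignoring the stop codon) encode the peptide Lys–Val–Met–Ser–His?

Lys: 2 codons.
Val: 4 codons.
Met: 1 codon.
Ser: 6 codons.
His: 2 codons.
2 × 4 × 1 × 6 × 2 = 96.

96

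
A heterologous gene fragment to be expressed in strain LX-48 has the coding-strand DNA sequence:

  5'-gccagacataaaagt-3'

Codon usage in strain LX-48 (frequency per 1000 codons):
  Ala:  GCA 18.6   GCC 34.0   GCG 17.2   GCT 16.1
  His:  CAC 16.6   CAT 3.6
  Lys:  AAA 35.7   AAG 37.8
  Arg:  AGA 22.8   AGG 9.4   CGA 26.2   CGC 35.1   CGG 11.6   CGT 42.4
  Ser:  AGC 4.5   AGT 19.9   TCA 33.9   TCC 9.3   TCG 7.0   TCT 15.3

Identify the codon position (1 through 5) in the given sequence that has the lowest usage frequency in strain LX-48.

3

Codon 1 GCC (Ala): 34.0 per 1000.
Codon 2 AGA (Arg): 22.8 per 1000.
Codon 3 CAT (His): 3.6 per 1000.
Codon 4 AAA (Lys): 35.7 per 1000.
Codon 5 AGT (Ser): 19.9 per 1000.
Lowest frequency is 3.6 at codon 3.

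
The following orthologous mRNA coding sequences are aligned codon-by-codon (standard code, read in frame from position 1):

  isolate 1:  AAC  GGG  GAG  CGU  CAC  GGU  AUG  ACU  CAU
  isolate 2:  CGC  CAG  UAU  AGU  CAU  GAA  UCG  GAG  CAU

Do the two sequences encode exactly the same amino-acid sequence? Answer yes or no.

no

Codon 1: AAC Asn / CGC Arg — nonsynonymous.
Codon 2: GGG Gly / CAG Gln — nonsynonymous.
Codon 3: GAG Glu / UAU Tyr — nonsynonymous.
Codon 4: CGU Arg / AGU Ser — nonsynonymous.
Codon 5: CAC His / CAU His — synonymous.
Codon 6: GGU Gly / GAA Glu — nonsynonymous.
Codon 7: AUG Met / UCG Ser — nonsynonymous.
Codon 8: ACU Thr / GAG Glu — nonsynonymous.
Codon 9: CAU His / CAU His — identical.
Nonsynonymous differences: 7 → different protein.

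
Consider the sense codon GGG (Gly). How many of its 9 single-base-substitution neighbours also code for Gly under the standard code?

Position 1: none → 0 synonymous.
Position 2: none → 0 synonymous.
Position 3: GGU, GGC, GGA → 3 synonymous.
Total: 0 + 0 + 3 = 3.

3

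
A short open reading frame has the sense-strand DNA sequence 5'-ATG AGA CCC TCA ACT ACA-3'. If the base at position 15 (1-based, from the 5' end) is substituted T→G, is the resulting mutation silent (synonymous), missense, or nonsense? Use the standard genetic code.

silent

Position 15 falls in codon 5: ACT → Thr.
After the substitution the codon is ACG → Thr.
Both encode Thr, so the change is synonymous.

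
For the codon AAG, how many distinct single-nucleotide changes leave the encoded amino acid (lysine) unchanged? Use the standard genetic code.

Position 1: none → 0 synonymous.
Position 2: none → 0 synonymous.
Position 3: AAA → 1 synonymous.
Total: 0 + 0 + 1 = 1.

1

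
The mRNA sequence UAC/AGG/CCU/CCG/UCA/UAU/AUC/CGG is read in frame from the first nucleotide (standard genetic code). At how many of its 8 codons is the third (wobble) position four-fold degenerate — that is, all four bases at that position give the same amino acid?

4

Codon 1 UAC (Tyr): third position 2-fold.
Codon 2 AGG (Arg): third position 2-fold.
Codon 3 CCU (Pro): third position 4-fold.
Codon 4 CCG (Pro): third position 4-fold.
Codon 5 UCA (Ser): third position 4-fold.
Codon 6 UAU (Tyr): third position 2-fold.
Codon 7 AUC (Ile): third position 3-fold.
Codon 8 CGG (Arg): third position 4-fold.
Four-fold degenerate third positions: 4.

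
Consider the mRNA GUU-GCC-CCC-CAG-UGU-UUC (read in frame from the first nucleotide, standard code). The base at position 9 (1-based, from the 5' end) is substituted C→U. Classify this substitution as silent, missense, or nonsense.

silent

Position 9 falls in codon 3: CCC → Pro.
After the substitution the codon is CCU → Pro.
Both encode Pro, so the change is synonymous.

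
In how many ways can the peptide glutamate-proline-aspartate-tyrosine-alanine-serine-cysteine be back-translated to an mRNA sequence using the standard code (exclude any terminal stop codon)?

1536

Glu: 2 codons.
Pro: 4 codons.
Asp: 2 codons.
Tyr: 2 codons.
Ala: 4 codons.
Ser: 6 codons.
Cys: 2 codons.
2 × 4 × 2 × 2 × 4 × 6 × 2 = 1536.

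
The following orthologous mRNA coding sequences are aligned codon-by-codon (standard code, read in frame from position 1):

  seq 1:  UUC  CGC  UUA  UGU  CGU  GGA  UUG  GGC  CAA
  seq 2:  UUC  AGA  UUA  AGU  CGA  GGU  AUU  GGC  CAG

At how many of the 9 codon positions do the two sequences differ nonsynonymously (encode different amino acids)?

2

Codon 1: UUC Phe / UUC Phe — identical.
Codon 2: CGC Arg / AGA Arg — synonymous.
Codon 3: UUA Leu / UUA Leu — identical.
Codon 4: UGU Cys / AGU Ser — nonsynonymous.
Codon 5: CGU Arg / CGA Arg — synonymous.
Codon 6: GGA Gly / GGU Gly — synonymous.
Codon 7: UUG Leu / AUU Ile — nonsynonymous.
Codon 8: GGC Gly / GGC Gly — identical.
Codon 9: CAA Gln / CAG Gln — synonymous.
Nonsynonymous differences: 2.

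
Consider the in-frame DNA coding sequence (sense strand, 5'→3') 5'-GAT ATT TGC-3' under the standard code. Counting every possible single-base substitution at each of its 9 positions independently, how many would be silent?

Codon 1 (GAT, Asp): 1 synonymous substitution.
Codon 2 (ATT, Ile): 2 synonymous substitutions.
Codon 3 (TGC, Cys): 1 synonymous substitution.
Total: 1 + 2 + 1 = 4.

4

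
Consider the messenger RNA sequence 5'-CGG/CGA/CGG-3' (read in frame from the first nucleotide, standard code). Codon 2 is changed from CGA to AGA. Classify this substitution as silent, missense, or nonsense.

silent

Position 4 falls in codon 2: CGA → Arg.
After the substitution the codon is AGA → Arg.
Both encode Arg, so the change is synonymous.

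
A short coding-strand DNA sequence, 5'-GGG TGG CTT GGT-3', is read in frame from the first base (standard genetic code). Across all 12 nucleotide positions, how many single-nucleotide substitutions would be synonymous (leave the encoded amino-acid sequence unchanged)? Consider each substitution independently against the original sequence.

9

Codon 1 (GGG, Gly): 3 synonymous substitutions.
Codon 2 (TGG, Trp): 0 synonymous substitutions.
Codon 3 (CTT, Leu): 3 synonymous substitutions.
Codon 4 (GGT, Gly): 3 synonymous substitutions.
Total: 3 + 0 + 3 + 3 = 9.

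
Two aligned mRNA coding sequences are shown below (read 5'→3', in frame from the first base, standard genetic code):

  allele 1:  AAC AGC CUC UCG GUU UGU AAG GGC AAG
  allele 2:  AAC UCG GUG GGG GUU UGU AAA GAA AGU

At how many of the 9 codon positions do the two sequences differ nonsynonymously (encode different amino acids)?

Codon 1: AAC Asn / AAC Asn — identical.
Codon 2: AGC Ser / UCG Ser — synonymous.
Codon 3: CUC Leu / GUG Val — nonsynonymous.
Codon 4: UCG Ser / GGG Gly — nonsynonymous.
Codon 5: GUU Val / GUU Val — identical.
Codon 6: UGU Cys / UGU Cys — identical.
Codon 7: AAG Lys / AAA Lys — synonymous.
Codon 8: GGC Gly / GAA Glu — nonsynonymous.
Codon 9: AAG Lys / AGU Ser — nonsynonymous.
Nonsynonymous differences: 4.

4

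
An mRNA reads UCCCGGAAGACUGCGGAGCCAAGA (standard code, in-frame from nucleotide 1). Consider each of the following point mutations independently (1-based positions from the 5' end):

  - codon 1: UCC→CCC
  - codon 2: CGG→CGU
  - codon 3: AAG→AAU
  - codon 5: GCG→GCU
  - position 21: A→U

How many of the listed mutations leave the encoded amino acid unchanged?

3

Codon 1: UCC (Ser) → CCC (Pro) — missense.
Codon 2: CGG (Arg) → CGU (Arg) — synonymous.
Codon 3: AAG (Lys) → AAU (Asn) — missense.
Codon 5: GCG (Ala) → GCU (Ala) — synonymous.
Codon 7: CCA (Pro) → CCU (Pro) — synonymous.
Synonymous: 3 of 5.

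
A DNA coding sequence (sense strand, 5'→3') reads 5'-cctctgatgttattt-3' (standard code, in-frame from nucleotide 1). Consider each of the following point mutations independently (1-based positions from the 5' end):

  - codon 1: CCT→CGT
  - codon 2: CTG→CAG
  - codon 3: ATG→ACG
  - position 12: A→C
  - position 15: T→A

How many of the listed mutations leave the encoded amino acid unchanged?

0

Codon 1: CCT (Pro) → CGT (Arg) — missense.
Codon 2: CTG (Leu) → CAG (Gln) — missense.
Codon 3: ATG (Met) → ACG (Thr) — missense.
Codon 4: TTA (Leu) → TTC (Phe) — missense.
Codon 5: TTT (Phe) → TTA (Leu) — missense.
Synonymous: 0 of 5.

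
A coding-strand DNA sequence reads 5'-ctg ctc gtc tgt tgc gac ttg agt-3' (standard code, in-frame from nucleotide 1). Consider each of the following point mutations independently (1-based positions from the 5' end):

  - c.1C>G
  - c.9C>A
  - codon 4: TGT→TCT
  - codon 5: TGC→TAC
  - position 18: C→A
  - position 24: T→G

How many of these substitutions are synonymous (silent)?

1

Codon 1: CTG (Leu) → GTG (Val) — missense.
Codon 3: GTC (Val) → GTA (Val) — synonymous.
Codon 4: TGT (Cys) → TCT (Ser) — missense.
Codon 5: TGC (Cys) → TAC (Tyr) — missense.
Codon 6: GAC (Asp) → GAA (Glu) — missense.
Codon 8: AGT (Ser) → AGG (Arg) — missense.
Synonymous: 1 of 6.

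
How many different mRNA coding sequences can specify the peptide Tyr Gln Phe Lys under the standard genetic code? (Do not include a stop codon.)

16

Tyr: 2 codons.
Gln: 2 codons.
Phe: 2 codons.
Lys: 2 codons.
2 × 2 × 2 × 2 = 16.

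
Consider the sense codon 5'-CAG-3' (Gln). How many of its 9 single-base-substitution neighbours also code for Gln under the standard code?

Position 1: none → 0 synonymous.
Position 2: none → 0 synonymous.
Position 3: CAA → 1 synonymous.
Total: 0 + 0 + 1 = 1.

1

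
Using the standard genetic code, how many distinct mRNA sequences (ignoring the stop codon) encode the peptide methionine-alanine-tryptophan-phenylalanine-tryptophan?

Met: 1 codon.
Ala: 4 codons.
Trp: 1 codon.
Phe: 2 codons.
Trp: 1 codon.
1 × 4 × 1 × 2 × 1 = 8.

8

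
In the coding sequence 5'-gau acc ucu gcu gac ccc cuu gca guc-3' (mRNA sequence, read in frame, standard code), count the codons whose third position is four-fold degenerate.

7

Codon 1 GAU (Asp): third position 2-fold.
Codon 2 ACC (Thr): third position 4-fold.
Codon 3 UCU (Ser): third position 4-fold.
Codon 4 GCU (Ala): third position 4-fold.
Codon 5 GAC (Asp): third position 2-fold.
Codon 6 CCC (Pro): third position 4-fold.
Codon 7 CUU (Leu): third position 4-fold.
Codon 8 GCA (Ala): third position 4-fold.
Codon 9 GUC (Val): third position 4-fold.
Four-fold degenerate third positions: 7.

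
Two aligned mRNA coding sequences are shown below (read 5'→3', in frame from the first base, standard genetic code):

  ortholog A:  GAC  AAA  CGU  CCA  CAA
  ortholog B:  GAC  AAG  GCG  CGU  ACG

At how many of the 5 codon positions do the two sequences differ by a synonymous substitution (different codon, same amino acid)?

Codon 1: GAC Asp / GAC Asp — identical.
Codon 2: AAA Lys / AAG Lys — synonymous.
Codon 3: CGU Arg / GCG Ala — nonsynonymous.
Codon 4: CCA Pro / CGU Arg — nonsynonymous.
Codon 5: CAA Gln / ACG Thr — nonsynonymous.
Synonymous differences: 1.

1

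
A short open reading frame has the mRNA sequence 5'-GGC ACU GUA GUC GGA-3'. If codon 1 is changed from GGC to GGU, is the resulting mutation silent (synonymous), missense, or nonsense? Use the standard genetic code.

silent

Position 3 falls in codon 1: GGC → Gly.
After the substitution the codon is GGU → Gly.
Both encode Gly, so the change is synonymous.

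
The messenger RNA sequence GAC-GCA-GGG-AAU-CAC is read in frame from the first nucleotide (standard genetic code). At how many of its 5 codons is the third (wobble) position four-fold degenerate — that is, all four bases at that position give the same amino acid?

Codon 1 GAC (Asp): third position 2-fold.
Codon 2 GCA (Ala): third position 4-fold.
Codon 3 GGG (Gly): third position 4-fold.
Codon 4 AAU (Asn): third position 2-fold.
Codon 5 CAC (His): third position 2-fold.
Four-fold degenerate third positions: 2.

2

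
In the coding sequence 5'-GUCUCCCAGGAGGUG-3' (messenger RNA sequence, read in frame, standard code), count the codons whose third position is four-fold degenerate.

Codon 1 GUC (Val): third position 4-fold.
Codon 2 UCC (Ser): third position 4-fold.
Codon 3 CAG (Gln): third position 2-fold.
Codon 4 GAG (Glu): third position 2-fold.
Codon 5 GUG (Val): third position 4-fold.
Four-fold degenerate third positions: 3.

3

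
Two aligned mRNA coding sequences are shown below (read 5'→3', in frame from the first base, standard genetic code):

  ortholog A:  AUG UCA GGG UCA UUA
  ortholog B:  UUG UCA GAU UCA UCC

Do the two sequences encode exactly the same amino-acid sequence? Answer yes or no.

no

Codon 1: AUG Met / UUG Leu — nonsynonymous.
Codon 2: UCA Ser / UCA Ser — identical.
Codon 3: GGG Gly / GAU Asp — nonsynonymous.
Codon 4: UCA Ser / UCA Ser — identical.
Codon 5: UUA Leu / UCC Ser — nonsynonymous.
Nonsynonymous differences: 3 → different protein.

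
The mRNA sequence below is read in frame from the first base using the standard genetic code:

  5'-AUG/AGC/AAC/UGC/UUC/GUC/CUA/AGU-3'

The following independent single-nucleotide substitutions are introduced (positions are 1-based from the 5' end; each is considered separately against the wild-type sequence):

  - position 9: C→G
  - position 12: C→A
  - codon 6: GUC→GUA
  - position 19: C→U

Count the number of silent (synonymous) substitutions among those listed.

2

Codon 3: AAC (Asn) → AAG (Lys) — missense.
Codon 4: UGC (Cys) → UGA (Stop) — nonsense.
Codon 6: GUC (Val) → GUA (Val) — synonymous.
Codon 7: CUA (Leu) → UUA (Leu) — synonymous.
Synonymous: 2 of 4.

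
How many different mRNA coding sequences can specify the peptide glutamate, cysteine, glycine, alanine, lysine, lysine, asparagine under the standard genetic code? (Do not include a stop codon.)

Glu: 2 codons.
Cys: 2 codons.
Gly: 4 codons.
Ala: 4 codons.
Lys: 2 codons.
Lys: 2 codons.
Asn: 2 codons.
2 × 2 × 4 × 4 × 2 × 2 × 2 = 512.

512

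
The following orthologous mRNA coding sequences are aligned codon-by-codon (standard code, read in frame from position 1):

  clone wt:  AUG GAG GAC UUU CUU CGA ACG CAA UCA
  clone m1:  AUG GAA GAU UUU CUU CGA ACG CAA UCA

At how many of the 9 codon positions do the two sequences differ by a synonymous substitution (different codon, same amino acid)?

Codon 1: AUG Met / AUG Met — identical.
Codon 2: GAG Glu / GAA Glu — synonymous.
Codon 3: GAC Asp / GAU Asp — synonymous.
Codon 4: UUU Phe / UUU Phe — identical.
Codon 5: CUU Leu / CUU Leu — identical.
Codon 6: CGA Arg / CGA Arg — identical.
Codon 7: ACG Thr / ACG Thr — identical.
Codon 8: CAA Gln / CAA Gln — identical.
Codon 9: UCA Ser / UCA Ser — identical.
Synonymous differences: 2.

2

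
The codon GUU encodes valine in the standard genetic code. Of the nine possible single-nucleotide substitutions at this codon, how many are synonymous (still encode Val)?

Position 1: none → 0 synonymous.
Position 2: none → 0 synonymous.
Position 3: GUC, GUA, GUG → 3 synonymous.
Total: 0 + 0 + 3 = 3.

3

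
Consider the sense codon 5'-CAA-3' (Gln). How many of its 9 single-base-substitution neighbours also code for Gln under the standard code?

1

Position 1: none → 0 synonymous.
Position 2: none → 0 synonymous.
Position 3: CAG → 1 synonymous.
Total: 0 + 0 + 1 = 1.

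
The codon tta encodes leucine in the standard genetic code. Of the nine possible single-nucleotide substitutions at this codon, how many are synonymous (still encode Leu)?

2

Position 1: CTA → 1 synonymous.
Position 2: none → 0 synonymous.
Position 3: TTG → 1 synonymous.
Total: 1 + 0 + 1 = 2.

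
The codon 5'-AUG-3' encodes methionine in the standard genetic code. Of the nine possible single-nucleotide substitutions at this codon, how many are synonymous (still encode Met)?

0

Position 1: none → 0 synonymous.
Position 2: none → 0 synonymous.
Position 3: none → 0 synonymous.
Total: 0 + 0 + 0 = 0.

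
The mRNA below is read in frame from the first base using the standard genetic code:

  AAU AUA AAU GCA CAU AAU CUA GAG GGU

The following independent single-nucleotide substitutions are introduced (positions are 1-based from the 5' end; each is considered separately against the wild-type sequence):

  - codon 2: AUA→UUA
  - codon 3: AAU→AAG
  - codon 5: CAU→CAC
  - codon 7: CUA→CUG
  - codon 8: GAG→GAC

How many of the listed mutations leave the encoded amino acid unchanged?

2

Codon 2: AUA (Ile) → UUA (Leu) — missense.
Codon 3: AAU (Asn) → AAG (Lys) — missense.
Codon 5: CAU (His) → CAC (His) — synonymous.
Codon 7: CUA (Leu) → CUG (Leu) — synonymous.
Codon 8: GAG (Glu) → GAC (Asp) — missense.
Synonymous: 2 of 5.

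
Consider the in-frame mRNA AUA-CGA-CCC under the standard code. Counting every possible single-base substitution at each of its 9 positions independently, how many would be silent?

Codon 1 (AUA, Ile): 2 synonymous substitutions.
Codon 2 (CGA, Arg): 4 synonymous substitutions.
Codon 3 (CCC, Pro): 3 synonymous substitutions.
Total: 2 + 4 + 3 = 9.

9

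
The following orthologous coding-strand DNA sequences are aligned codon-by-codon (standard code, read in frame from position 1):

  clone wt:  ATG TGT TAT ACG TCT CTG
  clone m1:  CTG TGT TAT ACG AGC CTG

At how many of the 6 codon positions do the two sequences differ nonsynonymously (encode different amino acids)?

1

Codon 1: ATG Met / CTG Leu — nonsynonymous.
Codon 2: TGT Cys / TGT Cys — identical.
Codon 3: TAT Tyr / TAT Tyr — identical.
Codon 4: ACG Thr / ACG Thr — identical.
Codon 5: TCT Ser / AGC Ser — synonymous.
Codon 6: CTG Leu / CTG Leu — identical.
Nonsynonymous differences: 1.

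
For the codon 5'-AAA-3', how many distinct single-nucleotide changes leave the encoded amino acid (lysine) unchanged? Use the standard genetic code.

1

Position 1: none → 0 synonymous.
Position 2: none → 0 synonymous.
Position 3: AAG → 1 synonymous.
Total: 0 + 0 + 1 = 1.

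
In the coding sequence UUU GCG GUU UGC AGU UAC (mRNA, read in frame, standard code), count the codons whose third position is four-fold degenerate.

Codon 1 UUU (Phe): third position 2-fold.
Codon 2 GCG (Ala): third position 4-fold.
Codon 3 GUU (Val): third position 4-fold.
Codon 4 UGC (Cys): third position 2-fold.
Codon 5 AGU (Ser): third position 2-fold.
Codon 6 UAC (Tyr): third position 2-fold.
Four-fold degenerate third positions: 2.

2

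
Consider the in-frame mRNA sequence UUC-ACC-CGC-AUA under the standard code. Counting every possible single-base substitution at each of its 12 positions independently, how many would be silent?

Codon 1 (UUC, Phe): 1 synonymous substitution.
Codon 2 (ACC, Thr): 3 synonymous substitutions.
Codon 3 (CGC, Arg): 3 synonymous substitutions.
Codon 4 (AUA, Ile): 2 synonymous substitutions.
Total: 1 + 3 + 3 + 2 = 9.

9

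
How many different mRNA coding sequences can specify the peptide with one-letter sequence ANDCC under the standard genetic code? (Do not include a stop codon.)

Ala: 4 codons.
Asn: 2 codons.
Asp: 2 codons.
Cys: 2 codons.
Cys: 2 codons.
4 × 2 × 2 × 2 × 2 = 64.

64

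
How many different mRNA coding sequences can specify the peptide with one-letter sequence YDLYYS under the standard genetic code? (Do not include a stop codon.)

576

Tyr: 2 codons.
Asp: 2 codons.
Leu: 6 codons.
Tyr: 2 codons.
Tyr: 2 codons.
Ser: 6 codons.
2 × 2 × 6 × 2 × 2 × 6 = 576.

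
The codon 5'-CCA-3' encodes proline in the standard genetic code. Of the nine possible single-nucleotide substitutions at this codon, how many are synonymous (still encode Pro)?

Position 1: none → 0 synonymous.
Position 2: none → 0 synonymous.
Position 3: CCU, CCC, CCG → 3 synonymous.
Total: 0 + 0 + 3 = 3.

3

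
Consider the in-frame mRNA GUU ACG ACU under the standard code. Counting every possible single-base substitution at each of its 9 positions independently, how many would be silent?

9

Codon 1 (GUU, Val): 3 synonymous substitutions.
Codon 2 (ACG, Thr): 3 synonymous substitutions.
Codon 3 (ACU, Thr): 3 synonymous substitutions.
Total: 3 + 3 + 3 = 9.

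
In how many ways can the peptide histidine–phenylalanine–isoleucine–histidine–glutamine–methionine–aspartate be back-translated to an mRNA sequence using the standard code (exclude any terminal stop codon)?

96

His: 2 codons.
Phe: 2 codons.
Ile: 3 codons.
His: 2 codons.
Gln: 2 codons.
Met: 1 codon.
Asp: 2 codons.
2 × 2 × 3 × 2 × 2 × 1 × 2 = 96.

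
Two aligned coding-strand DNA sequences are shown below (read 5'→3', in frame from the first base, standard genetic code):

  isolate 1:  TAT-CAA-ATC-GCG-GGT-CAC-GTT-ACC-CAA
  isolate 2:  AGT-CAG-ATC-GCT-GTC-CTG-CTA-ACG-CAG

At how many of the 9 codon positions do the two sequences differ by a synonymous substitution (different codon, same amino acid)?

4

Codon 1: TAT Tyr / AGT Ser — nonsynonymous.
Codon 2: CAA Gln / CAG Gln — synonymous.
Codon 3: ATC Ile / ATC Ile — identical.
Codon 4: GCG Ala / GCT Ala — synonymous.
Codon 5: GGT Gly / GTC Val — nonsynonymous.
Codon 6: CAC His / CTG Leu — nonsynonymous.
Codon 7: GTT Val / CTA Leu — nonsynonymous.
Codon 8: ACC Thr / ACG Thr — synonymous.
Codon 9: CAA Gln / CAG Gln — synonymous.
Synonymous differences: 4.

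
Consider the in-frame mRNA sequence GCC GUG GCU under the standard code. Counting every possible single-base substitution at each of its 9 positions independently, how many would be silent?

Codon 1 (GCC, Ala): 3 synonymous substitutions.
Codon 2 (GUG, Val): 3 synonymous substitutions.
Codon 3 (GCU, Ala): 3 synonymous substitutions.
Total: 3 + 3 + 3 = 9.

9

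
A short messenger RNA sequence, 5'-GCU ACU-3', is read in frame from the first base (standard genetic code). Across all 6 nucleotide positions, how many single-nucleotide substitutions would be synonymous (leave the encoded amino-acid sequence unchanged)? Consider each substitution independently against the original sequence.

6

Codon 1 (GCU, Ala): 3 synonymous substitutions.
Codon 2 (ACU, Thr): 3 synonymous substitutions.
Total: 3 + 3 = 6.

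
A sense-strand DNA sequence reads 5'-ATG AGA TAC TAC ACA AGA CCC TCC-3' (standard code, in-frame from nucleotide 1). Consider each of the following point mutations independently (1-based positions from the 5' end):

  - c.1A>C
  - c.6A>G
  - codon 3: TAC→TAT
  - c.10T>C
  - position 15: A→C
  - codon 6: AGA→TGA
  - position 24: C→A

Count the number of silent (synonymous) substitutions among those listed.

Codon 1: ATG (Met) → CTG (Leu) — missense.
Codon 2: AGA (Arg) → AGG (Arg) — synonymous.
Codon 3: TAC (Tyr) → TAT (Tyr) — synonymous.
Codon 4: TAC (Tyr) → CAC (His) — missense.
Codon 5: ACA (Thr) → ACC (Thr) — synonymous.
Codon 6: AGA (Arg) → TGA (Stop) — nonsense.
Codon 8: TCC (Ser) → TCA (Ser) — synonymous.
Synonymous: 4 of 7.

4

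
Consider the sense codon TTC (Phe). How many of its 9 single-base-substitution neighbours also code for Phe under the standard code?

Position 1: none → 0 synonymous.
Position 2: none → 0 synonymous.
Position 3: TTT → 1 synonymous.
Total: 0 + 0 + 1 = 1.

1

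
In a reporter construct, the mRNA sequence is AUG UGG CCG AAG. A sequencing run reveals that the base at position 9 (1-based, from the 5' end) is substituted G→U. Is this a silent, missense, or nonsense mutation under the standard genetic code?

Position 9 falls in codon 3: CCG → Pro.
After the substitution the codon is CCU → Pro.
Both encode Pro, so the change is synonymous.

silent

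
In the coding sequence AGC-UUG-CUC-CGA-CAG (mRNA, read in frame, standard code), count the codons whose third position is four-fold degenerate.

2

Codon 1 AGC (Ser): third position 2-fold.
Codon 2 UUG (Leu): third position 2-fold.
Codon 3 CUC (Leu): third position 4-fold.
Codon 4 CGA (Arg): third position 4-fold.
Codon 5 CAG (Gln): third position 2-fold.
Four-fold degenerate third positions: 2.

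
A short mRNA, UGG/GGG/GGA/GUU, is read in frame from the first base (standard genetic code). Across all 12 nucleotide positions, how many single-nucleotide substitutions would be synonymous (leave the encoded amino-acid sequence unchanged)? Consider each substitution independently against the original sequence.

9

Codon 1 (UGG, Trp): 0 synonymous substitutions.
Codon 2 (GGG, Gly): 3 synonymous substitutions.
Codon 3 (GGA, Gly): 3 synonymous substitutions.
Codon 4 (GUU, Val): 3 synonymous substitutions.
Total: 0 + 3 + 3 + 3 = 9.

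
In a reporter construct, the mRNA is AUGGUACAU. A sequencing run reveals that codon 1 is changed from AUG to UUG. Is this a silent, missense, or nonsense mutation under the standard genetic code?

Position 1 falls in codon 1: AUG → Met.
After the substitution the codon is UUG → Leu.
Met ≠ Leu, so this is a missense mutation.

missense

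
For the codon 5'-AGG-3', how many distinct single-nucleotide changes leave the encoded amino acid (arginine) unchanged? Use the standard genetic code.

Position 1: CGG → 1 synonymous.
Position 2: none → 0 synonymous.
Position 3: AGA → 1 synonymous.
Total: 1 + 0 + 1 = 2.

2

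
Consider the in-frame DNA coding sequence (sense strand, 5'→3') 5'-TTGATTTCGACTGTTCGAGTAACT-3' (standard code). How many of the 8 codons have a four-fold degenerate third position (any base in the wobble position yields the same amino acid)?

6

Codon 1 TTG (Leu): third position 2-fold.
Codon 2 ATT (Ile): third position 3-fold.
Codon 3 TCG (Ser): third position 4-fold.
Codon 4 ACT (Thr): third position 4-fold.
Codon 5 GTT (Val): third position 4-fold.
Codon 6 CGA (Arg): third position 4-fold.
Codon 7 GTA (Val): third position 4-fold.
Codon 8 ACT (Thr): third position 4-fold.
Four-fold degenerate third positions: 6.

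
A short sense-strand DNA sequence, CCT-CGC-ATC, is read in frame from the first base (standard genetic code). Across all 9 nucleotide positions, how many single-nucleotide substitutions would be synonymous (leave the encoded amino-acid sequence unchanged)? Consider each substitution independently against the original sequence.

8

Codon 1 (CCT, Pro): 3 synonymous substitutions.
Codon 2 (CGC, Arg): 3 synonymous substitutions.
Codon 3 (ATC, Ile): 2 synonymous substitutions.
Total: 3 + 3 + 2 = 8.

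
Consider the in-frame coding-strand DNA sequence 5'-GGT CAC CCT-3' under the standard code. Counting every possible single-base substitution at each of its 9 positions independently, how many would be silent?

Codon 1 (GGT, Gly): 3 synonymous substitutions.
Codon 2 (CAC, His): 1 synonymous substitution.
Codon 3 (CCT, Pro): 3 synonymous substitutions.
Total: 3 + 1 + 3 = 7.

7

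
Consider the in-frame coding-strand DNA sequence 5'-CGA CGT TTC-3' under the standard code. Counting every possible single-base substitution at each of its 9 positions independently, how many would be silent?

8

Codon 1 (CGA, Arg): 4 synonymous substitutions.
Codon 2 (CGT, Arg): 3 synonymous substitutions.
Codon 3 (TTC, Phe): 1 synonymous substitution.
Total: 4 + 3 + 1 = 8.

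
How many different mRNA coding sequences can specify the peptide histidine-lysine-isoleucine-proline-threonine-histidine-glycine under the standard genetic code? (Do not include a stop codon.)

1536

His: 2 codons.
Lys: 2 codons.
Ile: 3 codons.
Pro: 4 codons.
Thr: 4 codons.
His: 2 codons.
Gly: 4 codons.
2 × 2 × 3 × 4 × 4 × 2 × 4 = 1536.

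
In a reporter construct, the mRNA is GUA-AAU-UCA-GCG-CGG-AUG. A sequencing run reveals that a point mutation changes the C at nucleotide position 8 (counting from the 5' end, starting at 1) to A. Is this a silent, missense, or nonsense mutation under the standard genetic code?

nonsense

Position 8 falls in codon 3: UCA → Ser.
After the substitution the codon is UAA → Stop.
The new codon is a stop codon, so this is a nonsense mutation.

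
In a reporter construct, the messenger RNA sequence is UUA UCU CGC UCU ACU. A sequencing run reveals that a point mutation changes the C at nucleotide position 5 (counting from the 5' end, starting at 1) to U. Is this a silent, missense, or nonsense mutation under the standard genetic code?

Position 5 falls in codon 2: UCU → Ser.
After the substitution the codon is UUU → Phe.
Ser ≠ Phe, so this is a missense mutation.

missense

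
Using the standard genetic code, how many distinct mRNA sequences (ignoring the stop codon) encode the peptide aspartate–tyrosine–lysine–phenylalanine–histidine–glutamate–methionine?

64

Asp: 2 codons.
Tyr: 2 codons.
Lys: 2 codons.
Phe: 2 codons.
His: 2 codons.
Glu: 2 codons.
Met: 1 codon.
2 × 2 × 2 × 2 × 2 × 2 × 1 = 64.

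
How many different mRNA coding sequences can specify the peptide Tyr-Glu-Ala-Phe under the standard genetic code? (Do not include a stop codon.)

32

Tyr: 2 codons.
Glu: 2 codons.
Ala: 4 codons.
Phe: 2 codons.
2 × 2 × 4 × 2 = 32.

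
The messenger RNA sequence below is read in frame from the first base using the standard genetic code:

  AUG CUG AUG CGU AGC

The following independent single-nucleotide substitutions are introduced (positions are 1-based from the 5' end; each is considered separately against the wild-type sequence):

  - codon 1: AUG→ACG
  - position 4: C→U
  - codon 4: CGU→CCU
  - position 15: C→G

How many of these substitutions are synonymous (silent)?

1

Codon 1: AUG (Met) → ACG (Thr) — missense.
Codon 2: CUG (Leu) → UUG (Leu) — synonymous.
Codon 4: CGU (Arg) → CCU (Pro) — missense.
Codon 5: AGC (Ser) → AGG (Arg) — missense.
Synonymous: 1 of 4.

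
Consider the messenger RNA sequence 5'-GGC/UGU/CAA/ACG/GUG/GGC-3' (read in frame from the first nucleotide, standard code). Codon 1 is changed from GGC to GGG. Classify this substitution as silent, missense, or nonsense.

silent

Position 3 falls in codon 1: GGC → Gly.
After the substitution the codon is GGG → Gly.
Both encode Gly, so the change is synonymous.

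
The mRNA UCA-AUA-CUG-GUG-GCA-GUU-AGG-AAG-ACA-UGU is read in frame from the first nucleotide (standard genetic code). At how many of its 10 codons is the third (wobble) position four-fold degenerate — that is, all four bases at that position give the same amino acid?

6

Codon 1 UCA (Ser): third position 4-fold.
Codon 2 AUA (Ile): third position 3-fold.
Codon 3 CUG (Leu): third position 4-fold.
Codon 4 GUG (Val): third position 4-fold.
Codon 5 GCA (Ala): third position 4-fold.
Codon 6 GUU (Val): third position 4-fold.
Codon 7 AGG (Arg): third position 2-fold.
Codon 8 AAG (Lys): third position 2-fold.
Codon 9 ACA (Thr): third position 4-fold.
Codon 10 UGU (Cys): third position 2-fold.
Four-fold degenerate third positions: 6.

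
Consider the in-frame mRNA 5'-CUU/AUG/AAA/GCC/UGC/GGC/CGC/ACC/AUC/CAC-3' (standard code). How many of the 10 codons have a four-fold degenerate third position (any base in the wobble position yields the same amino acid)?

5

Codon 1 CUU (Leu): third position 4-fold.
Codon 2 AUG (Met): third position 1-fold.
Codon 3 AAA (Lys): third position 2-fold.
Codon 4 GCC (Ala): third position 4-fold.
Codon 5 UGC (Cys): third position 2-fold.
Codon 6 GGC (Gly): third position 4-fold.
Codon 7 CGC (Arg): third position 4-fold.
Codon 8 ACC (Thr): third position 4-fold.
Codon 9 AUC (Ile): third position 3-fold.
Codon 10 CAC (His): third position 2-fold.
Four-fold degenerate third positions: 5.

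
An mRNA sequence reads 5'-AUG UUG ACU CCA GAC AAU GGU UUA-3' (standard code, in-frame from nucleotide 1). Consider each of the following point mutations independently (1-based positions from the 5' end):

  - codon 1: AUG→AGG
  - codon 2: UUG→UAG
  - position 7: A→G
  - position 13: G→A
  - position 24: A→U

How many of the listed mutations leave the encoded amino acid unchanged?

0

Codon 1: AUG (Met) → AGG (Arg) — missense.
Codon 2: UUG (Leu) → UAG (Stop) — nonsense.
Codon 3: ACU (Thr) → GCU (Ala) — missense.
Codon 5: GAC (Asp) → AAC (Asn) — missense.
Codon 8: UUA (Leu) → UUU (Phe) — missense.
Synonymous: 0 of 5.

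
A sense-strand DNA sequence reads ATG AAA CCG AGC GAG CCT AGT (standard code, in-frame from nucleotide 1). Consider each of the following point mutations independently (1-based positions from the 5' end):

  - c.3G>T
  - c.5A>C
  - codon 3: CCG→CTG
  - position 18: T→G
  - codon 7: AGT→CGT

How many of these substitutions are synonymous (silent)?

Codon 1: ATG (Met) → ATT (Ile) — missense.
Codon 2: AAA (Lys) → ACA (Thr) — missense.
Codon 3: CCG (Pro) → CTG (Leu) — missense.
Codon 6: CCT (Pro) → CCG (Pro) — synonymous.
Codon 7: AGT (Ser) → CGT (Arg) — missense.
Synonymous: 1 of 5.

1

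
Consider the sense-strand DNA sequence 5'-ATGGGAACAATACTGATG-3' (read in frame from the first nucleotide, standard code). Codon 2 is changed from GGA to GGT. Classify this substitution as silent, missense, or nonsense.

silent

Position 6 falls in codon 2: GGA → Gly.
After the substitution the codon is GGT → Gly.
Both encode Gly, so the change is synonymous.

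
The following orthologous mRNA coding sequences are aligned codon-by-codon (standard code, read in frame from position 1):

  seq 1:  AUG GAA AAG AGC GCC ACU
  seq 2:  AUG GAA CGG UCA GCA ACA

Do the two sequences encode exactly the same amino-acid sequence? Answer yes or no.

no

Codon 1: AUG Met / AUG Met — identical.
Codon 2: GAA Glu / GAA Glu — identical.
Codon 3: AAG Lys / CGG Arg — nonsynonymous.
Codon 4: AGC Ser / UCA Ser — synonymous.
Codon 5: GCC Ala / GCA Ala — synonymous.
Codon 6: ACU Thr / ACA Thr — synonymous.
Nonsynonymous differences: 1 → different protein.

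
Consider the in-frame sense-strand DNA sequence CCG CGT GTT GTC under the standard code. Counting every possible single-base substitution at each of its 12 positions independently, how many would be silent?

Codon 1 (CCG, Pro): 3 synonymous substitutions.
Codon 2 (CGT, Arg): 3 synonymous substitutions.
Codon 3 (GTT, Val): 3 synonymous substitutions.
Codon 4 (GTC, Val): 3 synonymous substitutions.
Total: 3 + 3 + 3 + 3 = 12.

12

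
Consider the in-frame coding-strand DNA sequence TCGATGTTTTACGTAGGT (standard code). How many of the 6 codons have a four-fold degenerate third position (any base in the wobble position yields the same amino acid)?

3

Codon 1 TCG (Ser): third position 4-fold.
Codon 2 ATG (Met): third position 1-fold.
Codon 3 TTT (Phe): third position 2-fold.
Codon 4 TAC (Tyr): third position 2-fold.
Codon 5 GTA (Val): third position 4-fold.
Codon 6 GGT (Gly): third position 4-fold.
Four-fold degenerate third positions: 3.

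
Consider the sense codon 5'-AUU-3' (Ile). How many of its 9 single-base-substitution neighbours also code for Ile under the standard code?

Position 1: none → 0 synonymous.
Position 2: none → 0 synonymous.
Position 3: AUC, AUA → 2 synonymous.
Total: 0 + 0 + 2 = 2.

2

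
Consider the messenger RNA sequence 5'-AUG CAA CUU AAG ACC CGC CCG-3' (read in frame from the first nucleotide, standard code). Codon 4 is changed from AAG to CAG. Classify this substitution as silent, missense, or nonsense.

Position 10 falls in codon 4: AAG → Lys.
After the substitution the codon is CAG → Gln.
Lys ≠ Gln, so this is a missense mutation.

missense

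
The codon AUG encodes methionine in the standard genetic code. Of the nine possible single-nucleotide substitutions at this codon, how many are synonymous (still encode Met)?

Position 1: none → 0 synonymous.
Position 2: none → 0 synonymous.
Position 3: none → 0 synonymous.
Total: 0 + 0 + 0 = 0.

0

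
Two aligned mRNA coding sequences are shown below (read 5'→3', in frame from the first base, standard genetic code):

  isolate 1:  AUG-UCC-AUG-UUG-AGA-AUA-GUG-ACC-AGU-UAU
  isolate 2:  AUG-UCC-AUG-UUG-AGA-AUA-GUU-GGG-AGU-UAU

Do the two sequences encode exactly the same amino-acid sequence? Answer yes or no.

no

Codon 1: AUG Met / AUG Met — identical.
Codon 2: UCC Ser / UCC Ser — identical.
Codon 3: AUG Met / AUG Met — identical.
Codon 4: UUG Leu / UUG Leu — identical.
Codon 5: AGA Arg / AGA Arg — identical.
Codon 6: AUA Ile / AUA Ile — identical.
Codon 7: GUG Val / GUU Val — synonymous.
Codon 8: ACC Thr / GGG Gly — nonsynonymous.
Codon 9: AGU Ser / AGU Ser — identical.
Codon 10: UAU Tyr / UAU Tyr — identical.
Nonsynonymous differences: 1 → different protein.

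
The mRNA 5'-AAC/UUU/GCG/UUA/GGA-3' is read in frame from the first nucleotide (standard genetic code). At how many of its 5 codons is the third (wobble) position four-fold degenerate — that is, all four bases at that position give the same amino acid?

2

Codon 1 AAC (Asn): third position 2-fold.
Codon 2 UUU (Phe): third position 2-fold.
Codon 3 GCG (Ala): third position 4-fold.
Codon 4 UUA (Leu): third position 2-fold.
Codon 5 GGA (Gly): third position 4-fold.
Four-fold degenerate third positions: 2.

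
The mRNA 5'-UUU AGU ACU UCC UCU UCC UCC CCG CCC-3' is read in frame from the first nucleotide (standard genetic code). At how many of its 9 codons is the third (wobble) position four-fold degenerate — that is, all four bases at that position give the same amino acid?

Codon 1 UUU (Phe): third position 2-fold.
Codon 2 AGU (Ser): third position 2-fold.
Codon 3 ACU (Thr): third position 4-fold.
Codon 4 UCC (Ser): third position 4-fold.
Codon 5 UCU (Ser): third position 4-fold.
Codon 6 UCC (Ser): third position 4-fold.
Codon 7 UCC (Ser): third position 4-fold.
Codon 8 CCG (Pro): third position 4-fold.
Codon 9 CCC (Pro): third position 4-fold.
Four-fold degenerate third positions: 7.

7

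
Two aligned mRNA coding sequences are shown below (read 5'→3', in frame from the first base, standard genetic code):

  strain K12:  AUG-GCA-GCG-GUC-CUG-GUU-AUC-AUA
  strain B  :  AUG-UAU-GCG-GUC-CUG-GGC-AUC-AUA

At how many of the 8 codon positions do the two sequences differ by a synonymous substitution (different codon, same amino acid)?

Codon 1: AUG Met / AUG Met — identical.
Codon 2: GCA Ala / UAU Tyr — nonsynonymous.
Codon 3: GCG Ala / GCG Ala — identical.
Codon 4: GUC Val / GUC Val — identical.
Codon 5: CUG Leu / CUG Leu — identical.
Codon 6: GUU Val / GGC Gly — nonsynonymous.
Codon 7: AUC Ile / AUC Ile — identical.
Codon 8: AUA Ile / AUA Ile — identical.
Synonymous differences: 0.

0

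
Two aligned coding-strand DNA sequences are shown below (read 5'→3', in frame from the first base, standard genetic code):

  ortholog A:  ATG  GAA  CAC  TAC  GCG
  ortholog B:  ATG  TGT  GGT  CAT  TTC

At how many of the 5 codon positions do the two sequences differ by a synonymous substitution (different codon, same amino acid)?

0

Codon 1: ATG Met / ATG Met — identical.
Codon 2: GAA Glu / TGT Cys — nonsynonymous.
Codon 3: CAC His / GGT Gly — nonsynonymous.
Codon 4: TAC Tyr / CAT His — nonsynonymous.
Codon 5: GCG Ala / TTC Phe — nonsynonymous.
Synonymous differences: 0.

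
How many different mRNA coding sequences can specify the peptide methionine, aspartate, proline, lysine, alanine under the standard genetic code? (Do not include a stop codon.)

Met: 1 codon.
Asp: 2 codons.
Pro: 4 codons.
Lys: 2 codons.
Ala: 4 codons.
1 × 2 × 4 × 2 × 4 = 64.

64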